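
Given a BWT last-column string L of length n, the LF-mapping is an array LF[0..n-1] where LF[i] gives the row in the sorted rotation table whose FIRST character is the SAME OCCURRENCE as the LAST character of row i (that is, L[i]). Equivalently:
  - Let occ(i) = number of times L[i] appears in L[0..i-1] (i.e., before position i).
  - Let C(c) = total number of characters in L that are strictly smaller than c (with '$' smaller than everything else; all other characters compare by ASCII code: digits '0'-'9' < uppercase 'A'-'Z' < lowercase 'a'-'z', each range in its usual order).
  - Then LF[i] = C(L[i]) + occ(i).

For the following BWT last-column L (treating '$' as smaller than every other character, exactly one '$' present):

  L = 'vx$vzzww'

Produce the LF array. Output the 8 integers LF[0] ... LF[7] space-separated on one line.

Char counts: '$':1, 'v':2, 'w':2, 'x':1, 'z':2
C (first-col start): C('$')=0, C('v')=1, C('w')=3, C('x')=5, C('z')=6
L[0]='v': occ=0, LF[0]=C('v')+0=1+0=1
L[1]='x': occ=0, LF[1]=C('x')+0=5+0=5
L[2]='$': occ=0, LF[2]=C('$')+0=0+0=0
L[3]='v': occ=1, LF[3]=C('v')+1=1+1=2
L[4]='z': occ=0, LF[4]=C('z')+0=6+0=6
L[5]='z': occ=1, LF[5]=C('z')+1=6+1=7
L[6]='w': occ=0, LF[6]=C('w')+0=3+0=3
L[7]='w': occ=1, LF[7]=C('w')+1=3+1=4

Answer: 1 5 0 2 6 7 3 4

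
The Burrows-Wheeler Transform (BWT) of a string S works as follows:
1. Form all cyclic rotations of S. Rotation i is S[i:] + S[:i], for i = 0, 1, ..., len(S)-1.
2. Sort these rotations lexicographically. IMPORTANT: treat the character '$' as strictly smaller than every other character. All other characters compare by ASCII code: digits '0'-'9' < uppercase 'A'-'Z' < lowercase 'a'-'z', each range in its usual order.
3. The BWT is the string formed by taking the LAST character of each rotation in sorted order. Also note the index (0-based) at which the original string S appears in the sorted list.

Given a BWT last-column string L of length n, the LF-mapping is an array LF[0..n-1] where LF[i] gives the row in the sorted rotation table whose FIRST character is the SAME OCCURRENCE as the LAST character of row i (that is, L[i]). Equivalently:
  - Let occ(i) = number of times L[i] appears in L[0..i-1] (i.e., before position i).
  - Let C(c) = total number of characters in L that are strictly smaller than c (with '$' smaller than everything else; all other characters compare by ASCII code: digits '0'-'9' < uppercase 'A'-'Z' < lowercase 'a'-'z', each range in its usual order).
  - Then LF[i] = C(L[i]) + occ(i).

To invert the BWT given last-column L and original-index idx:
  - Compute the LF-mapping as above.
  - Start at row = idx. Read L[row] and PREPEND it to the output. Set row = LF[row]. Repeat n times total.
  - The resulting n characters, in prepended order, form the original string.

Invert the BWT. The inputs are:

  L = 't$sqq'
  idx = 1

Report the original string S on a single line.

LF mapping: 4 0 3 1 2
Walk LF starting at row 1, prepending L[row]:
  step 1: row=1, L[1]='$', prepend. Next row=LF[1]=0
  step 2: row=0, L[0]='t', prepend. Next row=LF[0]=4
  step 3: row=4, L[4]='q', prepend. Next row=LF[4]=2
  step 4: row=2, L[2]='s', prepend. Next row=LF[2]=3
  step 5: row=3, L[3]='q', prepend. Next row=LF[3]=1
Reversed output: qsqt$

Answer: qsqt$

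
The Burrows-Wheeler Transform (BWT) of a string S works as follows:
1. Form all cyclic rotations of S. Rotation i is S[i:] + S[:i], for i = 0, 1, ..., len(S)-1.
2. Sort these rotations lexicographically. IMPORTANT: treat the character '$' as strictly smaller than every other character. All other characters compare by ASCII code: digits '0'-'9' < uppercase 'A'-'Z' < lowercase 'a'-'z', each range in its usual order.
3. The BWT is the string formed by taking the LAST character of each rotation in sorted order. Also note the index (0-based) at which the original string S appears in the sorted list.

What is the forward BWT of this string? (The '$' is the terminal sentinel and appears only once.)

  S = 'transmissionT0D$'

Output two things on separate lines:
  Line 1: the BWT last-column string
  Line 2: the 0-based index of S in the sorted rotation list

All 16 rotations (rotation i = S[i:]+S[:i]):
  rot[0] = transmissionT0D$
  rot[1] = ransmissionT0D$t
  rot[2] = ansmissionT0D$tr
  rot[3] = nsmissionT0D$tra
  rot[4] = smissionT0D$tran
  rot[5] = missionT0D$trans
  rot[6] = issionT0D$transm
  rot[7] = ssionT0D$transmi
  rot[8] = sionT0D$transmis
  rot[9] = ionT0D$transmiss
  rot[10] = onT0D$transmissi
  rot[11] = nT0D$transmissio
  rot[12] = T0D$transmission
  rot[13] = 0D$transmissionT
  rot[14] = D$transmissionT0
  rot[15] = $transmissionT0D
Sorted (with $ < everything):
  sorted[0] = $transmissionT0D  (last char: 'D')
  sorted[1] = 0D$transmissionT  (last char: 'T')
  sorted[2] = D$transmissionT0  (last char: '0')
  sorted[3] = T0D$transmission  (last char: 'n')
  sorted[4] = ansmissionT0D$tr  (last char: 'r')
  sorted[5] = ionT0D$transmiss  (last char: 's')
  sorted[6] = issionT0D$transm  (last char: 'm')
  sorted[7] = missionT0D$trans  (last char: 's')
  sorted[8] = nT0D$transmissio  (last char: 'o')
  sorted[9] = nsmissionT0D$tra  (last char: 'a')
  sorted[10] = onT0D$transmissi  (last char: 'i')
  sorted[11] = ransmissionT0D$t  (last char: 't')
  sorted[12] = sionT0D$transmis  (last char: 's')
  sorted[13] = smissionT0D$tran  (last char: 'n')
  sorted[14] = ssionT0D$transmi  (last char: 'i')
  sorted[15] = transmissionT0D$  (last char: '$')
Last column: DT0nrsmsoaitsni$
Original string S is at sorted index 15

Answer: DT0nrsmsoaitsni$
15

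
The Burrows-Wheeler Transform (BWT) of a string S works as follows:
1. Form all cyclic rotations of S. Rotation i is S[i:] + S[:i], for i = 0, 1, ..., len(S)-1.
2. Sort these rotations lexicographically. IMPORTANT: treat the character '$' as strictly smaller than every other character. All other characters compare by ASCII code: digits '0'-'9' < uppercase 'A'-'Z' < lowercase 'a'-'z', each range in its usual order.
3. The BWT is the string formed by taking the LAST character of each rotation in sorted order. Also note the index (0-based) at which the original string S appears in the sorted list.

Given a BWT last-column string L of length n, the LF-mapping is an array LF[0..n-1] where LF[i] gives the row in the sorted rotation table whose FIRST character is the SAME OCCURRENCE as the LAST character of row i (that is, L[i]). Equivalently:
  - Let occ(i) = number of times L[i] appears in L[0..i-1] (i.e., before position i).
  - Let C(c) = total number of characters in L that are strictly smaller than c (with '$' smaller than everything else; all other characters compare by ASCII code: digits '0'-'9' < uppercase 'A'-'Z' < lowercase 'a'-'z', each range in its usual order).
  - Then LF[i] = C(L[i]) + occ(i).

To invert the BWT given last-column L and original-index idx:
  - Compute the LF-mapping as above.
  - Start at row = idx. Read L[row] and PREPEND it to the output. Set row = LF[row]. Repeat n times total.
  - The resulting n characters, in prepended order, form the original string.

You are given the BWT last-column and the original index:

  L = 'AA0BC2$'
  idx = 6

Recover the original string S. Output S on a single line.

LF mapping: 3 4 1 5 6 2 0
Walk LF starting at row 6, prepending L[row]:
  step 1: row=6, L[6]='$', prepend. Next row=LF[6]=0
  step 2: row=0, L[0]='A', prepend. Next row=LF[0]=3
  step 3: row=3, L[3]='B', prepend. Next row=LF[3]=5
  step 4: row=5, L[5]='2', prepend. Next row=LF[5]=2
  step 5: row=2, L[2]='0', prepend. Next row=LF[2]=1
  step 6: row=1, L[1]='A', prepend. Next row=LF[1]=4
  step 7: row=4, L[4]='C', prepend. Next row=LF[4]=6
Reversed output: CA02BA$

Answer: CA02BA$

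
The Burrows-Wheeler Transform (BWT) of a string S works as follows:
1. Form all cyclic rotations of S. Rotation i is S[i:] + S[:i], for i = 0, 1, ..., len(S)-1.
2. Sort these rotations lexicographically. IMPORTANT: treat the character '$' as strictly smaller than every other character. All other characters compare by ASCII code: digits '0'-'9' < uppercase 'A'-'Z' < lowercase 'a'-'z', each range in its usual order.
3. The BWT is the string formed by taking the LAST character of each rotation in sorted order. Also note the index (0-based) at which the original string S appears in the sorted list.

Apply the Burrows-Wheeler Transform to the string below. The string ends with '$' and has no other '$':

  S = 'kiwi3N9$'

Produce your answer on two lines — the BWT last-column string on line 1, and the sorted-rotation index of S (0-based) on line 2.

All 8 rotations (rotation i = S[i:]+S[:i]):
  rot[0] = kiwi3N9$
  rot[1] = iwi3N9$k
  rot[2] = wi3N9$ki
  rot[3] = i3N9$kiw
  rot[4] = 3N9$kiwi
  rot[5] = N9$kiwi3
  rot[6] = 9$kiwi3N
  rot[7] = $kiwi3N9
Sorted (with $ < everything):
  sorted[0] = $kiwi3N9  (last char: '9')
  sorted[1] = 3N9$kiwi  (last char: 'i')
  sorted[2] = 9$kiwi3N  (last char: 'N')
  sorted[3] = N9$kiwi3  (last char: '3')
  sorted[4] = i3N9$kiw  (last char: 'w')
  sorted[5] = iwi3N9$k  (last char: 'k')
  sorted[6] = kiwi3N9$  (last char: '$')
  sorted[7] = wi3N9$ki  (last char: 'i')
Last column: 9iN3wk$i
Original string S is at sorted index 6

Answer: 9iN3wk$i
6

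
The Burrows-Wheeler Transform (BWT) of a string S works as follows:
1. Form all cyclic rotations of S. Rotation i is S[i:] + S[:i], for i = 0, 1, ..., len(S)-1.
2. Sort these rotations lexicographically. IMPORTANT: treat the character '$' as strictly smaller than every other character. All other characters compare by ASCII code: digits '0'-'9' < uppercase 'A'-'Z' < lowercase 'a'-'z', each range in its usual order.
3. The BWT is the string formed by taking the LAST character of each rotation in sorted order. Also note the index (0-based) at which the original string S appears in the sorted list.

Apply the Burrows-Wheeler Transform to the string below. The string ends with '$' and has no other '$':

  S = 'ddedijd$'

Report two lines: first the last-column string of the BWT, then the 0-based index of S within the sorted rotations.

All 8 rotations (rotation i = S[i:]+S[:i]):
  rot[0] = ddedijd$
  rot[1] = dedijd$d
  rot[2] = edijd$dd
  rot[3] = dijd$dde
  rot[4] = ijd$dded
  rot[5] = jd$ddedi
  rot[6] = d$ddedij
  rot[7] = $ddedijd
Sorted (with $ < everything):
  sorted[0] = $ddedijd  (last char: 'd')
  sorted[1] = d$ddedij  (last char: 'j')
  sorted[2] = ddedijd$  (last char: '$')
  sorted[3] = dedijd$d  (last char: 'd')
  sorted[4] = dijd$dde  (last char: 'e')
  sorted[5] = edijd$dd  (last char: 'd')
  sorted[6] = ijd$dded  (last char: 'd')
  sorted[7] = jd$ddedi  (last char: 'i')
Last column: dj$deddi
Original string S is at sorted index 2

Answer: dj$deddi
2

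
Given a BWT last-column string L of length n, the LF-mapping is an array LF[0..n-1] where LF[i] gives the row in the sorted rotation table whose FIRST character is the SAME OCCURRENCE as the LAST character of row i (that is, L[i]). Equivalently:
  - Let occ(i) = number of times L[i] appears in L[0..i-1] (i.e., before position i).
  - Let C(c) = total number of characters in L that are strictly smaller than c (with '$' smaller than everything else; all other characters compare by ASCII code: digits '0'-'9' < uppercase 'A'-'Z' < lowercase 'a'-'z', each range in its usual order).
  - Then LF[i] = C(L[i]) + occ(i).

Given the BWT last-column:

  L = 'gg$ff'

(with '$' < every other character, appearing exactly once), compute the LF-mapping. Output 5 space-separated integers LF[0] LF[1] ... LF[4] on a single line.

Char counts: '$':1, 'f':2, 'g':2
C (first-col start): C('$')=0, C('f')=1, C('g')=3
L[0]='g': occ=0, LF[0]=C('g')+0=3+0=3
L[1]='g': occ=1, LF[1]=C('g')+1=3+1=4
L[2]='$': occ=0, LF[2]=C('$')+0=0+0=0
L[3]='f': occ=0, LF[3]=C('f')+0=1+0=1
L[4]='f': occ=1, LF[4]=C('f')+1=1+1=2

Answer: 3 4 0 1 2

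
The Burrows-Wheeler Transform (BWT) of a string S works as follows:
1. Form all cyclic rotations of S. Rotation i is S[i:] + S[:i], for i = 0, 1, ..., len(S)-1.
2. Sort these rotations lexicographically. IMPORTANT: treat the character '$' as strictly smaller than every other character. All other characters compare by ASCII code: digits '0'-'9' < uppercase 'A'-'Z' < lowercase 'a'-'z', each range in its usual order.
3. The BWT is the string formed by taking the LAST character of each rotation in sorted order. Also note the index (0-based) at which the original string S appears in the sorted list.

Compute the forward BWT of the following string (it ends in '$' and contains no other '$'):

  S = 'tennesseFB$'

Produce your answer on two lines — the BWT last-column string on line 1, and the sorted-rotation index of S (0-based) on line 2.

Answer: BFestnnese$
10

Derivation:
All 11 rotations (rotation i = S[i:]+S[:i]):
  rot[0] = tennesseFB$
  rot[1] = ennesseFB$t
  rot[2] = nnesseFB$te
  rot[3] = nesseFB$ten
  rot[4] = esseFB$tenn
  rot[5] = sseFB$tenne
  rot[6] = seFB$tennes
  rot[7] = eFB$tenness
  rot[8] = FB$tennesse
  rot[9] = B$tennesseF
  rot[10] = $tennesseFB
Sorted (with $ < everything):
  sorted[0] = $tennesseFB  (last char: 'B')
  sorted[1] = B$tennesseF  (last char: 'F')
  sorted[2] = FB$tennesse  (last char: 'e')
  sorted[3] = eFB$tenness  (last char: 's')
  sorted[4] = ennesseFB$t  (last char: 't')
  sorted[5] = esseFB$tenn  (last char: 'n')
  sorted[6] = nesseFB$ten  (last char: 'n')
  sorted[7] = nnesseFB$te  (last char: 'e')
  sorted[8] = seFB$tennes  (last char: 's')
  sorted[9] = sseFB$tenne  (last char: 'e')
  sorted[10] = tennesseFB$  (last char: '$')
Last column: BFestnnese$
Original string S is at sorted index 10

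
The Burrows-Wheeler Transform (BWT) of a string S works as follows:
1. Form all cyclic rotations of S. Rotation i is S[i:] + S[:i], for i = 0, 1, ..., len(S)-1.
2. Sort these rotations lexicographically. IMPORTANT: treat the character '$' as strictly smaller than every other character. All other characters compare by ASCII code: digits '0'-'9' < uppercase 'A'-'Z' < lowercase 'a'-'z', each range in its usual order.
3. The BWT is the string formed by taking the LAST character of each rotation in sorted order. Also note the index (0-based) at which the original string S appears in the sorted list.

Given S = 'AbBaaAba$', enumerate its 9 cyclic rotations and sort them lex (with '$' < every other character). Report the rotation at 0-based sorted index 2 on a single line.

All 9 rotations (rotation i = S[i:]+S[:i]):
  rot[0] = AbBaaAba$
  rot[1] = bBaaAba$A
  rot[2] = BaaAba$Ab
  rot[3] = aaAba$AbB
  rot[4] = aAba$AbBa
  rot[5] = Aba$AbBaa
  rot[6] = ba$AbBaaA
  rot[7] = a$AbBaaAb
  rot[8] = $AbBaaAba
Sorted (with $ < everything):
  sorted[0] = $AbBaaAba
  sorted[1] = AbBaaAba$
  sorted[2] = Aba$AbBaa
  sorted[3] = BaaAba$Ab
  sorted[4] = a$AbBaaAb
  sorted[5] = aAba$AbBa
  sorted[6] = aaAba$AbB
  sorted[7] = bBaaAba$A
  sorted[8] = ba$AbBaaA
sorted[2] = Aba$AbBaa

Answer: Aba$AbBaa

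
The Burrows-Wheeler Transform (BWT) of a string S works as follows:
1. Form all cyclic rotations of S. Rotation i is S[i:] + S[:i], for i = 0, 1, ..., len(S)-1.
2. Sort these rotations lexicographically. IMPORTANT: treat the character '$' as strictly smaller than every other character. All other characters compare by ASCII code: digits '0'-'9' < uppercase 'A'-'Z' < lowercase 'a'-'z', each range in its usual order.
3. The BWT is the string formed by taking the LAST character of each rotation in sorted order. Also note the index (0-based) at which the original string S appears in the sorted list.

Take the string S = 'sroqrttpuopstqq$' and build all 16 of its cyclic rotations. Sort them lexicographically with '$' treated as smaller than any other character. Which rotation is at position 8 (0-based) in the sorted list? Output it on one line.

All 16 rotations (rotation i = S[i:]+S[:i]):
  rot[0] = sroqrttpuopstqq$
  rot[1] = roqrttpuopstqq$s
  rot[2] = oqrttpuopstqq$sr
  rot[3] = qrttpuopstqq$sro
  rot[4] = rttpuopstqq$sroq
  rot[5] = ttpuopstqq$sroqr
  rot[6] = tpuopstqq$sroqrt
  rot[7] = puopstqq$sroqrtt
  rot[8] = uopstqq$sroqrttp
  rot[9] = opstqq$sroqrttpu
  rot[10] = pstqq$sroqrttpuo
  rot[11] = stqq$sroqrttpuop
  rot[12] = tqq$sroqrttpuops
  rot[13] = qq$sroqrttpuopst
  rot[14] = q$sroqrttpuopstq
  rot[15] = $sroqrttpuopstqq
Sorted (with $ < everything):
  sorted[0] = $sroqrttpuopstqq
  sorted[1] = opstqq$sroqrttpu
  sorted[2] = oqrttpuopstqq$sr
  sorted[3] = pstqq$sroqrttpuo
  sorted[4] = puopstqq$sroqrtt
  sorted[5] = q$sroqrttpuopstq
  sorted[6] = qq$sroqrttpuopst
  sorted[7] = qrttpuopstqq$sro
  sorted[8] = roqrttpuopstqq$s
  sorted[9] = rttpuopstqq$sroq
  sorted[10] = sroqrttpuopstqq$
  sorted[11] = stqq$sroqrttpuop
  sorted[12] = tpuopstqq$sroqrt
  sorted[13] = tqq$sroqrttpuops
  sorted[14] = ttpuopstqq$sroqr
  sorted[15] = uopstqq$sroqrttp
sorted[8] = roqrttpuopstqq$s

Answer: roqrttpuopstqq$s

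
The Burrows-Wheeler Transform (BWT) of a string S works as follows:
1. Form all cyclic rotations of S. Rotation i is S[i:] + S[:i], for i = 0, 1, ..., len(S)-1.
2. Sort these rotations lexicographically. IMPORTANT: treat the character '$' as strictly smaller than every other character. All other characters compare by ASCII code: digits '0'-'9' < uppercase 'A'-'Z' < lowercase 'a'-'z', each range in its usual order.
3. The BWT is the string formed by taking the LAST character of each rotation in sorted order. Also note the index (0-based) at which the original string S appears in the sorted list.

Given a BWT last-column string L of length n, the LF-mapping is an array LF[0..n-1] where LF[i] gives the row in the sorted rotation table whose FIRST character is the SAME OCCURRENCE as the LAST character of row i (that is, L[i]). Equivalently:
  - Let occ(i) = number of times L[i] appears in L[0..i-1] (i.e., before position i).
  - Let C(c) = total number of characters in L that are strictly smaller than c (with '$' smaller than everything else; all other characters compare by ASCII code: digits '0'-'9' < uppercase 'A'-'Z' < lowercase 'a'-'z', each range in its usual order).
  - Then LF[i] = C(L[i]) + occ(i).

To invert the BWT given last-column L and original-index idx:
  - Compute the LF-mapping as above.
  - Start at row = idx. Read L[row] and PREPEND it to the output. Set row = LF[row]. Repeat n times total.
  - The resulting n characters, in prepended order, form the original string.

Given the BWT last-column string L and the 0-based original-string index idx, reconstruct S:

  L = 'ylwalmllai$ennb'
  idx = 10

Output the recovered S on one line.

LF mapping: 14 6 13 1 7 10 8 9 2 5 0 4 11 12 3
Walk LF starting at row 10, prepending L[row]:
  step 1: row=10, L[10]='$', prepend. Next row=LF[10]=0
  step 2: row=0, L[0]='y', prepend. Next row=LF[0]=14
  step 3: row=14, L[14]='b', prepend. Next row=LF[14]=3
  step 4: row=3, L[3]='a', prepend. Next row=LF[3]=1
  step 5: row=1, L[1]='l', prepend. Next row=LF[1]=6
  step 6: row=6, L[6]='l', prepend. Next row=LF[6]=8
  step 7: row=8, L[8]='a', prepend. Next row=LF[8]=2
  step 8: row=2, L[2]='w', prepend. Next row=LF[2]=13
  step 9: row=13, L[13]='n', prepend. Next row=LF[13]=12
  step 10: row=12, L[12]='n', prepend. Next row=LF[12]=11
  step 11: row=11, L[11]='e', prepend. Next row=LF[11]=4
  step 12: row=4, L[4]='l', prepend. Next row=LF[4]=7
  step 13: row=7, L[7]='l', prepend. Next row=LF[7]=9
  step 14: row=9, L[9]='i', prepend. Next row=LF[9]=5
  step 15: row=5, L[5]='m', prepend. Next row=LF[5]=10
Reversed output: millennwallaby$

Answer: millennwallaby$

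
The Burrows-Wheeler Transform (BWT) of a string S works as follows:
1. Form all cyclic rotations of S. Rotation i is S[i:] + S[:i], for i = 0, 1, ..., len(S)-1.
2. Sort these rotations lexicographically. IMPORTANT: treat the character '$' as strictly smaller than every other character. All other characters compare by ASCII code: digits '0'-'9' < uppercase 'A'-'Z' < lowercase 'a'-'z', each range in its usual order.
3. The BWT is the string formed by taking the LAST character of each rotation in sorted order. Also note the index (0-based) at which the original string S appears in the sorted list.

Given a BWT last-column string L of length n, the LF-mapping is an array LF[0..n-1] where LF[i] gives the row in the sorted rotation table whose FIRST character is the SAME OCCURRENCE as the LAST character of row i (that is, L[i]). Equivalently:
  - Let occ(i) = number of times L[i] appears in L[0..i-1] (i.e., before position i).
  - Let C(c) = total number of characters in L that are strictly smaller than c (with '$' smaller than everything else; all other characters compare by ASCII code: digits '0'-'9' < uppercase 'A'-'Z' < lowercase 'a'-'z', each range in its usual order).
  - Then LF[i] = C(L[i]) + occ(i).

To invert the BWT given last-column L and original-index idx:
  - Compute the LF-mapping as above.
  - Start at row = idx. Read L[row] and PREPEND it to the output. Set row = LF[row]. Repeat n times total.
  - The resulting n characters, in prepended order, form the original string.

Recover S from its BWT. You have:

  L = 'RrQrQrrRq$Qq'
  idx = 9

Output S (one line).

LF mapping: 4 8 1 9 2 10 11 5 6 0 3 7
Walk LF starting at row 9, prepending L[row]:
  step 1: row=9, L[9]='$', prepend. Next row=LF[9]=0
  step 2: row=0, L[0]='R', prepend. Next row=LF[0]=4
  step 3: row=4, L[4]='Q', prepend. Next row=LF[4]=2
  step 4: row=2, L[2]='Q', prepend. Next row=LF[2]=1
  step 5: row=1, L[1]='r', prepend. Next row=LF[1]=8
  step 6: row=8, L[8]='q', prepend. Next row=LF[8]=6
  step 7: row=6, L[6]='r', prepend. Next row=LF[6]=11
  step 8: row=11, L[11]='q', prepend. Next row=LF[11]=7
  step 9: row=7, L[7]='R', prepend. Next row=LF[7]=5
  step 10: row=5, L[5]='r', prepend. Next row=LF[5]=10
  step 11: row=10, L[10]='Q', prepend. Next row=LF[10]=3
  step 12: row=3, L[3]='r', prepend. Next row=LF[3]=9
Reversed output: rQrRqrqrQQR$

Answer: rQrRqrqrQQR$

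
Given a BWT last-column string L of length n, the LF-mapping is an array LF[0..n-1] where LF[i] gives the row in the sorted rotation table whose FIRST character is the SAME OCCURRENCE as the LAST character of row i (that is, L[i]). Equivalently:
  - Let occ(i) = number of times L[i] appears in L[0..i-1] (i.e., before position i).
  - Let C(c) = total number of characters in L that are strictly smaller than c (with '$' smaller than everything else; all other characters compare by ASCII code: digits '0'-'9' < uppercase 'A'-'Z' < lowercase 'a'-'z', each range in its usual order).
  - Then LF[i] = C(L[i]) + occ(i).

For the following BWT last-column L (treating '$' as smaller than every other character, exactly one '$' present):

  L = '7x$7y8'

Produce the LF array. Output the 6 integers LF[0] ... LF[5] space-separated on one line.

Char counts: '$':1, '7':2, '8':1, 'x':1, 'y':1
C (first-col start): C('$')=0, C('7')=1, C('8')=3, C('x')=4, C('y')=5
L[0]='7': occ=0, LF[0]=C('7')+0=1+0=1
L[1]='x': occ=0, LF[1]=C('x')+0=4+0=4
L[2]='$': occ=0, LF[2]=C('$')+0=0+0=0
L[3]='7': occ=1, LF[3]=C('7')+1=1+1=2
L[4]='y': occ=0, LF[4]=C('y')+0=5+0=5
L[5]='8': occ=0, LF[5]=C('8')+0=3+0=3

Answer: 1 4 0 2 5 3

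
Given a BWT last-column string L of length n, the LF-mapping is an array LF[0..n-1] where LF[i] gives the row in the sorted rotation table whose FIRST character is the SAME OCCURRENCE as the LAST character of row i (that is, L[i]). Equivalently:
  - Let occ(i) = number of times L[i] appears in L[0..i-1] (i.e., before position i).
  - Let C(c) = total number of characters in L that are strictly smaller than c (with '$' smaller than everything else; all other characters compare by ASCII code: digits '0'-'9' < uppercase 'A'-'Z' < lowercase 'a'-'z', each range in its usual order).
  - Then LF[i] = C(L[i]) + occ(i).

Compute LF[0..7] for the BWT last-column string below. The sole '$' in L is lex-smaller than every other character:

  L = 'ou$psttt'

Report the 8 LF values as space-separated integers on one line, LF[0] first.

Answer: 1 7 0 2 3 4 5 6

Derivation:
Char counts: '$':1, 'o':1, 'p':1, 's':1, 't':3, 'u':1
C (first-col start): C('$')=0, C('o')=1, C('p')=2, C('s')=3, C('t')=4, C('u')=7
L[0]='o': occ=0, LF[0]=C('o')+0=1+0=1
L[1]='u': occ=0, LF[1]=C('u')+0=7+0=7
L[2]='$': occ=0, LF[2]=C('$')+0=0+0=0
L[3]='p': occ=0, LF[3]=C('p')+0=2+0=2
L[4]='s': occ=0, LF[4]=C('s')+0=3+0=3
L[5]='t': occ=0, LF[5]=C('t')+0=4+0=4
L[6]='t': occ=1, LF[6]=C('t')+1=4+1=5
L[7]='t': occ=2, LF[7]=C('t')+2=4+2=6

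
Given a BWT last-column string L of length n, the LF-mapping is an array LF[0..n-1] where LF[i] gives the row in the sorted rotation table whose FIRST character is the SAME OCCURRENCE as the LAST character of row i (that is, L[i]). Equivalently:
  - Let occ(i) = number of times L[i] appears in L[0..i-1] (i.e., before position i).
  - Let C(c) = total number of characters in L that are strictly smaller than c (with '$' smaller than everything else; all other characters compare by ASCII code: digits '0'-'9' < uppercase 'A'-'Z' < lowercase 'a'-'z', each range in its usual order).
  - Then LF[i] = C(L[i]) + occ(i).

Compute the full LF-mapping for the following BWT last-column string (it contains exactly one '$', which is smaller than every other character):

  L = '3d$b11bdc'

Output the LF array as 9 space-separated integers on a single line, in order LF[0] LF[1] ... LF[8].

Answer: 3 7 0 4 1 2 5 8 6

Derivation:
Char counts: '$':1, '1':2, '3':1, 'b':2, 'c':1, 'd':2
C (first-col start): C('$')=0, C('1')=1, C('3')=3, C('b')=4, C('c')=6, C('d')=7
L[0]='3': occ=0, LF[0]=C('3')+0=3+0=3
L[1]='d': occ=0, LF[1]=C('d')+0=7+0=7
L[2]='$': occ=0, LF[2]=C('$')+0=0+0=0
L[3]='b': occ=0, LF[3]=C('b')+0=4+0=4
L[4]='1': occ=0, LF[4]=C('1')+0=1+0=1
L[5]='1': occ=1, LF[5]=C('1')+1=1+1=2
L[6]='b': occ=1, LF[6]=C('b')+1=4+1=5
L[7]='d': occ=1, LF[7]=C('d')+1=7+1=8
L[8]='c': occ=0, LF[8]=C('c')+0=6+0=6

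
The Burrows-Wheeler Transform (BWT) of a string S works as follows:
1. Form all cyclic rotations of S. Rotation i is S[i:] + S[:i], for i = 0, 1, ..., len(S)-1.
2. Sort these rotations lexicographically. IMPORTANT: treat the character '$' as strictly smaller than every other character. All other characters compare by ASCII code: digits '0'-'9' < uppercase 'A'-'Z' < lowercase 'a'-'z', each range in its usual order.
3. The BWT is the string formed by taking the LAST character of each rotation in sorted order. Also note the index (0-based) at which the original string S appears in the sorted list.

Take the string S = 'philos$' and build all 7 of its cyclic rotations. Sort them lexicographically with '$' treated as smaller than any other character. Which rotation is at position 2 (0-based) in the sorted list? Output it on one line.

All 7 rotations (rotation i = S[i:]+S[:i]):
  rot[0] = philos$
  rot[1] = hilos$p
  rot[2] = ilos$ph
  rot[3] = los$phi
  rot[4] = os$phil
  rot[5] = s$philo
  rot[6] = $philos
Sorted (with $ < everything):
  sorted[0] = $philos
  sorted[1] = hilos$p
  sorted[2] = ilos$ph
  sorted[3] = los$phi
  sorted[4] = os$phil
  sorted[5] = philos$
  sorted[6] = s$philo
sorted[2] = ilos$ph

Answer: ilos$ph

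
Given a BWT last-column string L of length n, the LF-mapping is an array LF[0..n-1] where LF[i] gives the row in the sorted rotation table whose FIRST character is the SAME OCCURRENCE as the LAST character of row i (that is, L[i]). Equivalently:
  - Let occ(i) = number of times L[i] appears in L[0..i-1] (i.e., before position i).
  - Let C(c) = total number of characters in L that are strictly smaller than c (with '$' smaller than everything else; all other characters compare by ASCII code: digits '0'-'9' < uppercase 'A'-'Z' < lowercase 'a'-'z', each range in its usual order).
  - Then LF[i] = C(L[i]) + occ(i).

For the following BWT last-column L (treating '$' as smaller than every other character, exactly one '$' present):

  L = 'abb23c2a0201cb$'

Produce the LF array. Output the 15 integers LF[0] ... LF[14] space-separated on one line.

Char counts: '$':1, '0':2, '1':1, '2':3, '3':1, 'a':2, 'b':3, 'c':2
C (first-col start): C('$')=0, C('0')=1, C('1')=3, C('2')=4, C('3')=7, C('a')=8, C('b')=10, C('c')=13
L[0]='a': occ=0, LF[0]=C('a')+0=8+0=8
L[1]='b': occ=0, LF[1]=C('b')+0=10+0=10
L[2]='b': occ=1, LF[2]=C('b')+1=10+1=11
L[3]='2': occ=0, LF[3]=C('2')+0=4+0=4
L[4]='3': occ=0, LF[4]=C('3')+0=7+0=7
L[5]='c': occ=0, LF[5]=C('c')+0=13+0=13
L[6]='2': occ=1, LF[6]=C('2')+1=4+1=5
L[7]='a': occ=1, LF[7]=C('a')+1=8+1=9
L[8]='0': occ=0, LF[8]=C('0')+0=1+0=1
L[9]='2': occ=2, LF[9]=C('2')+2=4+2=6
L[10]='0': occ=1, LF[10]=C('0')+1=1+1=2
L[11]='1': occ=0, LF[11]=C('1')+0=3+0=3
L[12]='c': occ=1, LF[12]=C('c')+1=13+1=14
L[13]='b': occ=2, LF[13]=C('b')+2=10+2=12
L[14]='$': occ=0, LF[14]=C('$')+0=0+0=0

Answer: 8 10 11 4 7 13 5 9 1 6 2 3 14 12 0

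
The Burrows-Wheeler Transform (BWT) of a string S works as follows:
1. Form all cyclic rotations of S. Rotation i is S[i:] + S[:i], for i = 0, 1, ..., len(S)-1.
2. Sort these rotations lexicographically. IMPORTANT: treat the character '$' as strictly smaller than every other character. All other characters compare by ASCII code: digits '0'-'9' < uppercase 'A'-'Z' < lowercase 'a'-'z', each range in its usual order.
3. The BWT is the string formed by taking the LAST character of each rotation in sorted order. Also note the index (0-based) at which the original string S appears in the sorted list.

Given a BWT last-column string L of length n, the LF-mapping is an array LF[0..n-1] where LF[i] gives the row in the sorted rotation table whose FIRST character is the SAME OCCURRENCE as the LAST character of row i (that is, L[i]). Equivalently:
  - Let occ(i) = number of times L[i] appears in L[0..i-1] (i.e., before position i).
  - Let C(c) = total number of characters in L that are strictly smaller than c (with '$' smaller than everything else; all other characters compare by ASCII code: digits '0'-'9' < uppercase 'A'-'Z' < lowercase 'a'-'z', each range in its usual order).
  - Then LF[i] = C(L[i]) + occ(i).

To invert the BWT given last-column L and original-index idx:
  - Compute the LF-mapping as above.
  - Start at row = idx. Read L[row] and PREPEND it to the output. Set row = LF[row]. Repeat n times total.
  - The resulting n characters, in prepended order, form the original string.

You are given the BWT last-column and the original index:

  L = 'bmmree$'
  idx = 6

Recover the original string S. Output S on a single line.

Answer: rememb$

Derivation:
LF mapping: 1 4 5 6 2 3 0
Walk LF starting at row 6, prepending L[row]:
  step 1: row=6, L[6]='$', prepend. Next row=LF[6]=0
  step 2: row=0, L[0]='b', prepend. Next row=LF[0]=1
  step 3: row=1, L[1]='m', prepend. Next row=LF[1]=4
  step 4: row=4, L[4]='e', prepend. Next row=LF[4]=2
  step 5: row=2, L[2]='m', prepend. Next row=LF[2]=5
  step 6: row=5, L[5]='e', prepend. Next row=LF[5]=3
  step 7: row=3, L[3]='r', prepend. Next row=LF[3]=6
Reversed output: rememb$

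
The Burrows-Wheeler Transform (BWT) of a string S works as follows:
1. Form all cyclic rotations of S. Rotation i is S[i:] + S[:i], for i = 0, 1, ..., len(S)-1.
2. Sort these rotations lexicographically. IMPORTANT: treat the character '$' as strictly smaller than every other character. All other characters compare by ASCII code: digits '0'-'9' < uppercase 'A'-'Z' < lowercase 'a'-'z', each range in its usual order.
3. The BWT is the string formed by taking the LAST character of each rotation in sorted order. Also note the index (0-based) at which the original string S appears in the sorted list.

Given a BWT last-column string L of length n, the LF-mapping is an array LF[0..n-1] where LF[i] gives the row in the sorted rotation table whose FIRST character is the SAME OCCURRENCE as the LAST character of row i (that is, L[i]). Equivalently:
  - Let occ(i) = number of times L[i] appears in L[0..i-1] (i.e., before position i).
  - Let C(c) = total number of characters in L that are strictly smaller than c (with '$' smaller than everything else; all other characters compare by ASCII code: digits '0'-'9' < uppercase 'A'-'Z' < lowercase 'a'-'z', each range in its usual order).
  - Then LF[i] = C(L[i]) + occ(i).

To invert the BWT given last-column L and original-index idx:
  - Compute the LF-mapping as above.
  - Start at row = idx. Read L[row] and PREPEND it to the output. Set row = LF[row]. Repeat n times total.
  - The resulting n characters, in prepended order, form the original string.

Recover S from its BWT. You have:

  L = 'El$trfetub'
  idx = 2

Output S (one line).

LF mapping: 1 5 0 7 6 4 3 8 9 2
Walk LF starting at row 2, prepending L[row]:
  step 1: row=2, L[2]='$', prepend. Next row=LF[2]=0
  step 2: row=0, L[0]='E', prepend. Next row=LF[0]=1
  step 3: row=1, L[1]='l', prepend. Next row=LF[1]=5
  step 4: row=5, L[5]='f', prepend. Next row=LF[5]=4
  step 5: row=4, L[4]='r', prepend. Next row=LF[4]=6
  step 6: row=6, L[6]='e', prepend. Next row=LF[6]=3
  step 7: row=3, L[3]='t', prepend. Next row=LF[3]=7
  step 8: row=7, L[7]='t', prepend. Next row=LF[7]=8
  step 9: row=8, L[8]='u', prepend. Next row=LF[8]=9
  step 10: row=9, L[9]='b', prepend. Next row=LF[9]=2
Reversed output: butterflE$

Answer: butterflE$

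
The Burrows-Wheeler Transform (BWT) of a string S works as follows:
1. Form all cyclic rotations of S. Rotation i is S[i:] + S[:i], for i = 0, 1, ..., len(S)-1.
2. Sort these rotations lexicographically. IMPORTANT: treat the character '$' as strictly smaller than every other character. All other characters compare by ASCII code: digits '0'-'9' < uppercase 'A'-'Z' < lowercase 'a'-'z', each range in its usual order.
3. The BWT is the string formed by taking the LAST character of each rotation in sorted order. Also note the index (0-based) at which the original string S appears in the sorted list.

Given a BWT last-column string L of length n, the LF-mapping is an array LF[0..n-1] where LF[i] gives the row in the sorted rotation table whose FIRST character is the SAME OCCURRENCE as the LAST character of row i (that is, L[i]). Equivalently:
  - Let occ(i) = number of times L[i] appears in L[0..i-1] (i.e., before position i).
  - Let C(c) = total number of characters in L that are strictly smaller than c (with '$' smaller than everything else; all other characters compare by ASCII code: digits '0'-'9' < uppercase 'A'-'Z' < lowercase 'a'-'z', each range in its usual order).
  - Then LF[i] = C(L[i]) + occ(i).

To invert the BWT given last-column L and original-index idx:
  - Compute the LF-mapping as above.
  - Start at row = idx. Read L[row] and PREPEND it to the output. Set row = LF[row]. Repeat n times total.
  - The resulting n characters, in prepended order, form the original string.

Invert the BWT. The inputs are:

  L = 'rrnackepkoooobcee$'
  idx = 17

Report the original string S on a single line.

LF mapping: 16 17 10 1 3 8 5 15 9 11 12 13 14 2 4 6 7 0
Walk LF starting at row 17, prepending L[row]:
  step 1: row=17, L[17]='$', prepend. Next row=LF[17]=0
  step 2: row=0, L[0]='r', prepend. Next row=LF[0]=16
  step 3: row=16, L[16]='e', prepend. Next row=LF[16]=7
  step 4: row=7, L[7]='p', prepend. Next row=LF[7]=15
  step 5: row=15, L[15]='e', prepend. Next row=LF[15]=6
  step 6: row=6, L[6]='e', prepend. Next row=LF[6]=5
  step 7: row=5, L[5]='k', prepend. Next row=LF[5]=8
  step 8: row=8, L[8]='k', prepend. Next row=LF[8]=9
  step 9: row=9, L[9]='o', prepend. Next row=LF[9]=11
  step 10: row=11, L[11]='o', prepend. Next row=LF[11]=13
  step 11: row=13, L[13]='b', prepend. Next row=LF[13]=2
  step 12: row=2, L[2]='n', prepend. Next row=LF[2]=10
  step 13: row=10, L[10]='o', prepend. Next row=LF[10]=12
  step 14: row=12, L[12]='o', prepend. Next row=LF[12]=14
  step 15: row=14, L[14]='c', prepend. Next row=LF[14]=4
  step 16: row=4, L[4]='c', prepend. Next row=LF[4]=3
  step 17: row=3, L[3]='a', prepend. Next row=LF[3]=1
  step 18: row=1, L[1]='r', prepend. Next row=LF[1]=17
Reversed output: raccoonbookkeeper$

Answer: raccoonbookkeeper$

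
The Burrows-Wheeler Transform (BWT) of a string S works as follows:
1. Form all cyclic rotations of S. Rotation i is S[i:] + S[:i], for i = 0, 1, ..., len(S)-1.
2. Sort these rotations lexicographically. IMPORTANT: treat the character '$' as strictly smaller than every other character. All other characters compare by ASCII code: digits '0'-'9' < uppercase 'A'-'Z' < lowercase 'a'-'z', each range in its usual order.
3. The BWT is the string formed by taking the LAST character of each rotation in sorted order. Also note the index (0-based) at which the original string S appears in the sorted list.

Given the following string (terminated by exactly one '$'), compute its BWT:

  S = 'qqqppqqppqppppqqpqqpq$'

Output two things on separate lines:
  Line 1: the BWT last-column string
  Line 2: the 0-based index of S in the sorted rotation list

Answer: qqpqqpqppqpppqqqqpqpp$
21

Derivation:
All 22 rotations (rotation i = S[i:]+S[:i]):
  rot[0] = qqqppqqppqppppqqpqqpq$
  rot[1] = qqppqqppqppppqqpqqpq$q
  rot[2] = qppqqppqppppqqpqqpq$qq
  rot[3] = ppqqppqppppqqpqqpq$qqq
  rot[4] = pqqppqppppqqpqqpq$qqqp
  rot[5] = qqppqppppqqpqqpq$qqqpp
  rot[6] = qppqppppqqpqqpq$qqqppq
  rot[7] = ppqppppqqpqqpq$qqqppqq
  rot[8] = pqppppqqpqqpq$qqqppqqp
  rot[9] = qppppqqpqqpq$qqqppqqpp
  rot[10] = ppppqqpqqpq$qqqppqqppq
  rot[11] = pppqqpqqpq$qqqppqqppqp
  rot[12] = ppqqpqqpq$qqqppqqppqpp
  rot[13] = pqqpqqpq$qqqppqqppqppp
  rot[14] = qqpqqpq$qqqppqqppqpppp
  rot[15] = qpqqpq$qqqppqqppqppppq
  rot[16] = pqqpq$qqqppqqppqppppqq
  rot[17] = qqpq$qqqppqqppqppppqqp
  rot[18] = qpq$qqqppqqppqppppqqpq
  rot[19] = pq$qqqppqqppqppppqqpqq
  rot[20] = q$qqqppqqppqppppqqpqqp
  rot[21] = $qqqppqqppqppppqqpqqpq
Sorted (with $ < everything):
  sorted[0] = $qqqppqqppqppppqqpqqpq  (last char: 'q')
  sorted[1] = ppppqqpqqpq$qqqppqqppq  (last char: 'q')
  sorted[2] = pppqqpqqpq$qqqppqqppqp  (last char: 'p')
  sorted[3] = ppqppppqqpqqpq$qqqppqq  (last char: 'q')
  sorted[4] = ppqqppqppppqqpqqpq$qqq  (last char: 'q')
  sorted[5] = ppqqpqqpq$qqqppqqppqpp  (last char: 'p')
  sorted[6] = pq$qqqppqqppqppppqqpqq  (last char: 'q')
  sorted[7] = pqppppqqpqqpq$qqqppqqp  (last char: 'p')
  sorted[8] = pqqppqppppqqpqqpq$qqqp  (last char: 'p')
  sorted[9] = pqqpq$qqqppqqppqppppqq  (last char: 'q')
  sorted[10] = pqqpqqpq$qqqppqqppqppp  (last char: 'p')
  sorted[11] = q$qqqppqqppqppppqqpqqp  (last char: 'p')
  sorted[12] = qppppqqpqqpq$qqqppqqpp  (last char: 'p')
  sorted[13] = qppqppppqqpqqpq$qqqppq  (last char: 'q')
  sorted[14] = qppqqppqppppqqpqqpq$qq  (last char: 'q')
  sorted[15] = qpq$qqqppqqppqppppqqpq  (last char: 'q')
  sorted[16] = qpqqpq$qqqppqqppqppppq  (last char: 'q')
  sorted[17] = qqppqppppqqpqqpq$qqqpp  (last char: 'p')
  sorted[18] = qqppqqppqppppqqpqqpq$q  (last char: 'q')
  sorted[19] = qqpq$qqqppqqppqppppqqp  (last char: 'p')
  sorted[20] = qqpqqpq$qqqppqqppqpppp  (last char: 'p')
  sorted[21] = qqqppqqppqppppqqpqqpq$  (last char: '$')
Last column: qqpqqpqppqpppqqqqpqpp$
Original string S is at sorted index 21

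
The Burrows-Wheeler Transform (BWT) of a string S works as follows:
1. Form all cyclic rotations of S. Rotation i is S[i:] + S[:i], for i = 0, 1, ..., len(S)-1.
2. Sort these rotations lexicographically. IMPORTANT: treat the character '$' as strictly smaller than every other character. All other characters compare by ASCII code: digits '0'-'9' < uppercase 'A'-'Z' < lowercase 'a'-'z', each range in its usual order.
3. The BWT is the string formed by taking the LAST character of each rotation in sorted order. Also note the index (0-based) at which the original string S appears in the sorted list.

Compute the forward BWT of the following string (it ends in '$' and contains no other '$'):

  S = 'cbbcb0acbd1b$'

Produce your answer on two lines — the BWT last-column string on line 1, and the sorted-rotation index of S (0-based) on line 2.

All 13 rotations (rotation i = S[i:]+S[:i]):
  rot[0] = cbbcb0acbd1b$
  rot[1] = bbcb0acbd1b$c
  rot[2] = bcb0acbd1b$cb
  rot[3] = cb0acbd1b$cbb
  rot[4] = b0acbd1b$cbbc
  rot[5] = 0acbd1b$cbbcb
  rot[6] = acbd1b$cbbcb0
  rot[7] = cbd1b$cbbcb0a
  rot[8] = bd1b$cbbcb0ac
  rot[9] = d1b$cbbcb0acb
  rot[10] = 1b$cbbcb0acbd
  rot[11] = b$cbbcb0acbd1
  rot[12] = $cbbcb0acbd1b
Sorted (with $ < everything):
  sorted[0] = $cbbcb0acbd1b  (last char: 'b')
  sorted[1] = 0acbd1b$cbbcb  (last char: 'b')
  sorted[2] = 1b$cbbcb0acbd  (last char: 'd')
  sorted[3] = acbd1b$cbbcb0  (last char: '0')
  sorted[4] = b$cbbcb0acbd1  (last char: '1')
  sorted[5] = b0acbd1b$cbbc  (last char: 'c')
  sorted[6] = bbcb0acbd1b$c  (last char: 'c')
  sorted[7] = bcb0acbd1b$cb  (last char: 'b')
  sorted[8] = bd1b$cbbcb0ac  (last char: 'c')
  sorted[9] = cb0acbd1b$cbb  (last char: 'b')
  sorted[10] = cbbcb0acbd1b$  (last char: '$')
  sorted[11] = cbd1b$cbbcb0a  (last char: 'a')
  sorted[12] = d1b$cbbcb0acb  (last char: 'b')
Last column: bbd01ccbcb$ab
Original string S is at sorted index 10

Answer: bbd01ccbcb$ab
10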